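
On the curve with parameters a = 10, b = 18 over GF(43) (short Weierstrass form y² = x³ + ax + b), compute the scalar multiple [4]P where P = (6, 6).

Repeated addition: build up to 4P.
2P: tangent at (6, 6): λ = (3·6² + 10)/(2·6) ≡ 32/12. 12⁻¹ ≡ 18 (mod 43) since 12·18 = 216 ≡ 1, so λ ≡ 32·18 ≡ 17.
  x = λ² - 6 - 6 = 289 - 12 ≡ 19; y = λ·(6 - 19) - 6 ≡ 31. → (19, 31)
3P: (19, 31) + (6, 6). λ = (6 - 31)/(6 - 19) ≡ 18/30 mod 43. 30⁻¹ ≡ 33 (mod 43), so λ ≡ 35.
  x = λ² - 19 - 6 = 1225 - 25 ≡ 39; y = λ·(19 - 39) - 31 ≡ 0. → (39, 0)
4P: (39, 0) + (6, 6). λ = (6 - 0)/(6 - 39) ≡ 6/10 mod 43. 10⁻¹ ≡ 13 (mod 43), so λ ≡ 35.
  x = λ² - 39 - 6 = 1225 - 45 ≡ 19; y = λ·(39 - 19) - 0 ≡ 12. → (19, 12)

(19, 12)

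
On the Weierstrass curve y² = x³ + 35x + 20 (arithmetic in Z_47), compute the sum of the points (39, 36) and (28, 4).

(39, 36) + (28, 4). λ = (4 - 36)/(28 - 39) ≡ 15/36 mod 47. 36⁻¹ ≡ 17 (mod 47), so λ ≡ 20.
  x = λ² - 39 - 28 = 400 - 67 ≡ 4; y = λ·(39 - 4) - 36 ≡ 6. → (4, 6)

(4, 6)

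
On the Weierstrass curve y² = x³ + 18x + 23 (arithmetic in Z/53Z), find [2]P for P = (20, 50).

(41, 26)

tangent at (20, 50): λ = (3·20² + 18)/(2·50) ≡ 52/47. 47⁻¹ ≡ 44 (mod 53), so λ ≡ 52·44 ≡ 9.
  x = λ² - 20 - 20 = 81 - 40 ≡ 41; y = λ·(20 - 41) - 50 ≡ 26. → (41, 26)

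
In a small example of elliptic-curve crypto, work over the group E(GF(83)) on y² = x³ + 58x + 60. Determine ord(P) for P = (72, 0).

2P: (72, 0) + (72, 0): same x and y₁ ≡ -y₂, so the sum is O.
2P = O, so the order is 2.

2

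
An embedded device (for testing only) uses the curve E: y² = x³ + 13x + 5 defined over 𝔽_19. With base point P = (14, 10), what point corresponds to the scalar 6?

Repeated addition: build up to 6P.
2P: tangent at (14, 10): λ = (3·14² + 13)/(2·10) ≡ 12/1. 1⁻¹ ≡ 1 (mod 19), so λ ≡ 12·1 ≡ 12.
  x = λ² - 14 - 14 = 144 - 28 ≡ 2; y = λ·(14 - 2) - 10 ≡ 1. → (2, 1)
3P: (2, 1) + (14, 10). λ = (10 - 1)/(14 - 2) ≡ 9/12 mod 19. 12⁻¹ ≡ 8 (mod 19), so λ ≡ 15.
  x = λ² - 2 - 14 = 225 - 16 ≡ 0; y = λ·(2 - 0) - 1 ≡ 10. → (0, 10)
4P: (0, 10) + (14, 10). λ = (10 - 10)/(14 - 0) ≡ 0/14 mod 19. 14⁻¹ ≡ 15 (mod 19), so λ ≡ 0.
  x = λ² - 0 - 14 = 0 - 14 ≡ 5; y = λ·(0 - 5) - 10 ≡ 9. → (5, 9)
5P: (5, 9) + (14, 10). λ = (10 - 9)/(14 - 5) ≡ 1/9 mod 19. 9⁻¹ ≡ 17 (mod 19), so λ ≡ 17.
  x = λ² - 5 - 14 = 289 - 19 ≡ 4; y = λ·(5 - 4) - 9 ≡ 8. → (4, 8)
6P: (4, 8) + (14, 10). λ = (10 - 8)/(14 - 4) ≡ 2/10 mod 19. 10⁻¹ ≡ 2 (mod 19) since 10·2 = 20 ≡ 1, so λ ≡ 4.
  x = λ² - 4 - 14 = 16 - 18 ≡ 17; y = λ·(4 - 17) - 8 ≡ 16. → (17, 16)

(17, 16)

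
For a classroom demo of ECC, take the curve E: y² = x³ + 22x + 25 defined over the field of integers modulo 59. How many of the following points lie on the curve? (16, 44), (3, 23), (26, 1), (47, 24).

2

(16, 44): 44² ≡ 48, rhs ≡ 48 → on.
(3, 23): 23² ≡ 57, rhs ≡ 0 → off.
(26, 1): 1² ≡ 1, rhs ≡ 1 → on.
(47, 24): 24² ≡ 45, rhs ≡ 39 → off.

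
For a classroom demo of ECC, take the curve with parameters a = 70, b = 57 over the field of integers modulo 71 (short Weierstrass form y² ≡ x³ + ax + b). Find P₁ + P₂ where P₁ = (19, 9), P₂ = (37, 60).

(19, 9) + (37, 60). λ = (60 - 9)/(37 - 19) ≡ 51/18 mod 71. 18⁻¹ ≡ 4 (mod 71) since 18·4 = 72 ≡ 1, so λ ≡ 62.
  x = λ² - 19 - 37 = 3844 - 56 ≡ 25; y = λ·(19 - 25) - 9 ≡ 45. → (25, 45)

(25, 45)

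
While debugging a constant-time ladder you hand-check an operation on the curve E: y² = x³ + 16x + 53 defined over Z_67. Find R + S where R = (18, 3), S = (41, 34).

(18, 3) + (41, 34). λ = (34 - 3)/(41 - 18) ≡ 31/23 mod 67. 23⁻¹ ≡ 35 (mod 67) since 23·35 = 805 ≡ 1, so λ ≡ 13.
  x = λ² - 18 - 41 = 169 - 59 ≡ 43; y = λ·(18 - 43) - 3 ≡ 7. → (43, 7)

(43, 7)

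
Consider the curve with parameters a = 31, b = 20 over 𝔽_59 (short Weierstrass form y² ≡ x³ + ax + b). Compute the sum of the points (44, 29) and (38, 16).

(44, 29) + (38, 16). λ = (16 - 29)/(38 - 44) ≡ 46/53 mod 59. 53⁻¹ ≡ 49 (mod 59), so λ ≡ 12.
  x = λ² - 44 - 38 = 144 - 82 ≡ 3; y = λ·(44 - 3) - 29 ≡ 50. → (3, 50)

(3, 50)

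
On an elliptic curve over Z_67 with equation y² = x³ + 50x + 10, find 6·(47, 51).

Write Q = (47, 51).
Repeated addition: build up to 6Q.
2Q: tangent at (47, 51): λ = (3·47² + 50)/(2·51) ≡ 44/35. 35⁻¹ ≡ 23 (mod 67), so λ ≡ 44·23 ≡ 7.
  x = λ² - 47 - 47 = 49 - 94 ≡ 22; y = λ·(47 - 22) - 51 ≡ 57. → (22, 57)
3Q: (22, 57) + (47, 51). λ = (51 - 57)/(47 - 22) ≡ 61/25 mod 67. 25⁻¹ ≡ 59 (mod 67) since 25·59 = 1475 ≡ 1, so λ ≡ 48.
  x = λ² - 22 - 47 = 2304 - 69 ≡ 24; y = λ·(22 - 24) - 57 ≡ 48. → (24, 48)
4Q: (24, 48) + (47, 51). λ = (51 - 48)/(47 - 24) ≡ 3/23 mod 67. 23⁻¹ ≡ 35 (mod 67), so λ ≡ 38.
  x = λ² - 24 - 47 = 1444 - 71 ≡ 33; y = λ·(24 - 33) - 48 ≡ 12. → (33, 12)
5Q: (33, 12) + (47, 51). λ = (51 - 12)/(47 - 33) ≡ 39/14 mod 67. 14⁻¹ ≡ 24 (mod 67) since 14·24 = 336 ≡ 1, so λ ≡ 65.
  x = λ² - 33 - 47 = 4225 - 80 ≡ 58; y = λ·(33 - 58) - 12 ≡ 38. → (58, 38)
6Q: (58, 38) + (47, 51). λ = (51 - 38)/(47 - 58) ≡ 13/56 mod 67. 56⁻¹ ≡ 6 (mod 67) since 56·6 = 336 ≡ 1, so λ ≡ 11.
  x = λ² - 58 - 47 = 121 - 105 ≡ 16; y = λ·(58 - 16) - 38 ≡ 22. → (16, 22)

(16, 22)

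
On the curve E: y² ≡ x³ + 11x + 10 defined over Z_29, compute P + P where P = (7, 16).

(8, 28)

tangent at (7, 16): λ = (3·7² + 11)/(2·16) ≡ 13/3. 3⁻¹ ≡ 10 (mod 29), so λ ≡ 13·10 ≡ 14.
  x = λ² - 7 - 7 = 196 - 14 ≡ 8; y = λ·(7 - 8) - 16 ≡ 28. → (8, 28)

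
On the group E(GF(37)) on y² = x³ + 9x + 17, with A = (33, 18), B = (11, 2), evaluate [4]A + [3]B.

First 4A:
Double-and-add on 4 = (100)₂. Start with A = (33, 18) for the leading 1-bit.
double: tangent at (33, 18): λ = (3·33² + 9)/(2·18) ≡ 20/36. 36⁻¹ ≡ 36 (mod 37), so λ ≡ 20·36 ≡ 17.
  x = λ² - 33 - 33 = 289 - 66 ≡ 1; y = λ·(33 - 1) - 18 ≡ 8. → (1, 8)
double: tangent at (1, 8): λ = (3·1² + 9)/(2·8) ≡ 12/16. 16⁻¹ ≡ 7 (mod 37), so λ ≡ 12·7 ≡ 10.
  x = λ² - 1 - 1 = 100 - 2 ≡ 24; y = λ·(1 - 24) - 8 ≡ 21. → (24, 21)
4A = (24, 21).
Next 3B:
Repeated addition: build up to 3B.
2B: tangent at (11, 2): λ = (3·11² + 9)/(2·2) ≡ 2/4. 4⁻¹ ≡ 28 (mod 37), so λ ≡ 2·28 ≡ 19.
  x = λ² - 11 - 11 = 361 - 22 ≡ 6; y = λ·(11 - 6) - 2 ≡ 19. → (6, 19)
3B: (6, 19) + (11, 2). λ = (2 - 19)/(11 - 6) ≡ 20/5 mod 37. 5⁻¹ ≡ 15 (mod 37), so λ ≡ 4.
  x = λ² - 6 - 11 = 16 - 17 ≡ 36; y = λ·(6 - 36) - 19 ≡ 9. → (36, 9)
3B = (36, 9).
Finally 4A + 3B:
(24, 21) + (36, 9). λ = (9 - 21)/(36 - 24) ≡ 25/12 mod 37. 12⁻¹ ≡ 34 (mod 37) since 12·34 = 408 ≡ 1, so λ ≡ 36.
  x = λ² - 24 - 36 = 1296 - 60 ≡ 15; y = λ·(24 - 15) - 21 ≡ 7. → (15, 7)

(15, 7)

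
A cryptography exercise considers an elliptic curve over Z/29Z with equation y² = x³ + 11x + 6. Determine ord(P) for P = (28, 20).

2P: tangent at (28, 20): λ = (3·28² + 11)/(2·20) ≡ 14/11. 11⁻¹ ≡ 8 (mod 29) since 11·8 = 88 ≡ 1, so λ ≡ 14·8 ≡ 25.
  x = λ² - 28 - 28 = 625 - 56 ≡ 18; y = λ·(28 - 18) - 20 ≡ 27. → (18, 27)
3P: (18, 27) + (28, 20). λ = (20 - 27)/(28 - 18) ≡ 22/10 mod 29. 10⁻¹ ≡ 3 (mod 29), so λ ≡ 8.
  x = λ² - 18 - 28 = 64 - 46 ≡ 18; y = λ·(18 - 18) - 27 ≡ 2. → (18, 2)
4P: (18, 2) + (28, 20). λ = (20 - 2)/(28 - 18) ≡ 18/10 mod 29. 10⁻¹ ≡ 3 (mod 29), so λ ≡ 25.
  x = λ² - 18 - 28 = 625 - 46 ≡ 28; y = λ·(18 - 28) - 2 ≡ 9. → (28, 9)
5P: (28, 9) + (28, 20): same x and y₁ ≡ -y₂, so the sum is the point at infinity.
5P = the point at infinity, so the order is 5.

5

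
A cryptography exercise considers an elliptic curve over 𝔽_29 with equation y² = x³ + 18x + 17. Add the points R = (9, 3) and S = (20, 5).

(24, 18)

(9, 3) + (20, 5). λ = (5 - 3)/(20 - 9) ≡ 2/11 mod 29. 11⁻¹ ≡ 8 (mod 29), so λ ≡ 16.
  x = λ² - 9 - 20 = 256 - 29 ≡ 24; y = λ·(9 - 24) - 3 ≡ 18. → (24, 18)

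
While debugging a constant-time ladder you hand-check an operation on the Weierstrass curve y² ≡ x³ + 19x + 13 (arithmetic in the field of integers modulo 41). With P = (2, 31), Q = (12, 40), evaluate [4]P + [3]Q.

First 4P:
Double-and-add on 4 = (100)₂. Start with P = (2, 31) for the leading 1-bit.
double: tangent at (2, 31): λ = (3·2² + 19)/(2·31) ≡ 31/21. 21⁻¹ ≡ 2 (mod 41) since 21·2 = 42 ≡ 1, so λ ≡ 31·2 ≡ 21.
  x = λ² - 2 - 2 = 441 - 4 ≡ 27; y = λ·(2 - 27) - 31 ≡ 18. → (27, 18)
double: tangent at (27, 18): λ = (3·27² + 19)/(2·18) ≡ 33/36. 36⁻¹ ≡ 8 (mod 41), so λ ≡ 33·8 ≡ 18.
  x = λ² - 27 - 27 = 324 - 54 ≡ 24; y = λ·(27 - 24) - 18 ≡ 36. → (24, 36)
4P = (24, 36).
Next 3Q:
Repeated addition: build up to 3Q.
2Q: tangent at (12, 40): λ = (3·12² + 19)/(2·40) ≡ 0/39. 39⁻¹ ≡ 20 (mod 41), so λ ≡ 0·20 ≡ 0.
  x = λ² - 12 - 12 = 0 - 24 ≡ 17; y = λ·(12 - 17) - 40 ≡ 1. → (17, 1)
3Q: (17, 1) + (12, 40). λ = (40 - 1)/(12 - 17) ≡ 39/36 mod 41. 36⁻¹ ≡ 8 (mod 41), so λ ≡ 25.
  x = λ² - 17 - 12 = 625 - 29 ≡ 22; y = λ·(17 - 22) - 1 ≡ 38. → (22, 38)
3Q = (22, 38).
Finally 4P + 3Q:
(24, 36) + (22, 38). λ = (38 - 36)/(22 - 24) ≡ 2/39 mod 41. 39⁻¹ ≡ 20 (mod 41) since 39·20 = 780 ≡ 1, so λ ≡ 40.
  x = λ² - 24 - 22 = 1600 - 46 ≡ 37; y = λ·(24 - 37) - 36 ≡ 18. → (37, 18)

(37, 18)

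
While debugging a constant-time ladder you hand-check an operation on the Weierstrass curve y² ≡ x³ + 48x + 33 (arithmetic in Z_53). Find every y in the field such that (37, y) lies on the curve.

x³ + 48x + 33 = 52462 ≡ 45 (mod 53).
45 is a non-residue mod 53; no y exists.

none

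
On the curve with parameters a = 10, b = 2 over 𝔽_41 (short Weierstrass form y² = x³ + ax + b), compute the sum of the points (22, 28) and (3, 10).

(37, 29)

(22, 28) + (3, 10). λ = (10 - 28)/(3 - 22) ≡ 23/22 mod 41. 22⁻¹ ≡ 28 (mod 41) since 22·28 = 616 ≡ 1, so λ ≡ 29.
  x = λ² - 22 - 3 = 841 - 25 ≡ 37; y = λ·(22 - 37) - 28 ≡ 29. → (37, 29)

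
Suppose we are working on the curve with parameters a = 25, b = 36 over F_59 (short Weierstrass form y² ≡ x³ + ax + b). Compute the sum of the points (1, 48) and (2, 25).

(1, 48) + (2, 25). λ = (25 - 48)/(2 - 1) ≡ 36/1 mod 59. 1⁻¹ ≡ 1 (mod 59), so λ ≡ 36.
  x = λ² - 1 - 2 = 1296 - 3 ≡ 54; y = λ·(1 - 54) - 48 ≡ 50. → (54, 50)

(54, 50)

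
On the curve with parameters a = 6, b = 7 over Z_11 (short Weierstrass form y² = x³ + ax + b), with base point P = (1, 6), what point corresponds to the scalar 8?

Double-and-add on 8 = (1000)₂. Start with P = (1, 6) for the leading 1-bit.
double: tangent at (1, 6): λ = (3·1² + 6)/(2·6) ≡ 9/1. 1⁻¹ ≡ 1 (mod 11) since 1·1 = 1 ≡ 1, so λ ≡ 9·1 ≡ 9.
  x = λ² - 1 - 1 = 81 - 2 ≡ 2; y = λ·(1 - 2) - 6 ≡ 7. → (2, 7)
double: tangent at (2, 7): λ = (3·2² + 6)/(2·7) ≡ 7/3. 3⁻¹ ≡ 4 (mod 11), so λ ≡ 7·4 ≡ 6.
  x = λ² - 2 - 2 = 36 - 4 ≡ 10; y = λ·(2 - 10) - 7 ≡ 0. → (10, 0)
double: (10, 0) + (10, 0): same x and y₁ ≡ -y₂, so the sum is O.

O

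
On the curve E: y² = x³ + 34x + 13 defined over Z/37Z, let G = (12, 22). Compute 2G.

(4, 19)

tangent at (12, 22): λ = (3·12² + 34)/(2·22) ≡ 22/7. 7⁻¹ ≡ 16 (mod 37), so λ ≡ 22·16 ≡ 19.
  x = λ² - 12 - 12 = 361 - 24 ≡ 4; y = λ·(12 - 4) - 22 ≡ 19. → (4, 19)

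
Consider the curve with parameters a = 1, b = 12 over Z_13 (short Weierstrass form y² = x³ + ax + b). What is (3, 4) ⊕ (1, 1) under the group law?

(3, 4) + (1, 1). λ = (1 - 4)/(1 - 3) ≡ 10/11 mod 13. 11⁻¹ ≡ 6 (mod 13), so λ ≡ 8.
  x = λ² - 3 - 1 = 64 - 4 ≡ 8; y = λ·(3 - 8) - 4 ≡ 8. → (8, 8)

(8, 8)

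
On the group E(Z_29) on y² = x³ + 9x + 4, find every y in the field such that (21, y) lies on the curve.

x³ + 9x + 4 = 9454 ≡ 0 (mod 29).
Only y = 0 satisfies y² ≡ 0.

0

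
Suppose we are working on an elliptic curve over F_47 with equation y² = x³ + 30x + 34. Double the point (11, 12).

(6, 17)

tangent at (11, 12): λ = (3·11² + 30)/(2·12) ≡ 17/24. 24⁻¹ ≡ 2 (mod 47), so λ ≡ 17·2 ≡ 34.
  x = λ² - 11 - 11 = 1156 - 22 ≡ 6; y = λ·(11 - 6) - 12 ≡ 17. → (6, 17)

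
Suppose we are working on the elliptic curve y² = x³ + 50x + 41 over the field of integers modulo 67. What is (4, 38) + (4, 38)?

(8, 45)

tangent at (4, 38): λ = (3·4² + 50)/(2·38) ≡ 31/9. 9⁻¹ ≡ 15 (mod 67), so λ ≡ 31·15 ≡ 63.
  x = λ² - 4 - 4 = 3969 - 8 ≡ 8; y = λ·(4 - 8) - 38 ≡ 45. → (8, 45)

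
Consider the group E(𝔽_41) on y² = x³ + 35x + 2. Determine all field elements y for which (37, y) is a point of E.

none

x³ + 35x + 2 = 51950 ≡ 3 (mod 41).
3 is a non-residue mod 41; no y exists.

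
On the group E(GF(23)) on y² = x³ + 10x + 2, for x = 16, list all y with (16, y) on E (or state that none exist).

x³ + 10x + 2 = 4258 ≡ 3 (mod 23).
Square roots of 3 mod 23: 7 and 16 (since 7² = 49 ≡ 3).

7, 16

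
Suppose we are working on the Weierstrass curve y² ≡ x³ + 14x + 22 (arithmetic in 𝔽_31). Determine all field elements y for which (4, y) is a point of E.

x³ + 14x + 22 = 142 ≡ 18 (mod 31).
Square roots of 18 mod 31: 7 and 24 (since 7² = 49 ≡ 18).

7, 24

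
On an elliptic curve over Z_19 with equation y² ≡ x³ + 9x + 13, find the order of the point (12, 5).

7

2P: tangent at (12, 5): λ = (3·12² + 9)/(2·5) ≡ 4/10. 10⁻¹ ≡ 2 (mod 19) since 10·2 = 20 ≡ 1, so λ ≡ 4·2 ≡ 8.
  x = λ² - 12 - 12 = 64 - 24 ≡ 2; y = λ·(12 - 2) - 5 ≡ 18. → (2, 18)
3P: (2, 18) + (12, 5). λ = (5 - 18)/(12 - 2) ≡ 6/10 mod 19. 10⁻¹ ≡ 2 (mod 19), so λ ≡ 12.
  x = λ² - 2 - 12 = 144 - 14 ≡ 16; y = λ·(2 - 16) - 18 ≡ 4. → (16, 4)
4P: (16, 4) + (12, 5). λ = (5 - 4)/(12 - 16) ≡ 1/15 mod 19. 15⁻¹ ≡ 14 (mod 19), so λ ≡ 14.
  x = λ² - 16 - 12 = 196 - 28 ≡ 16; y = λ·(16 - 16) - 4 ≡ 15. → (16, 15)
5P: (16, 15) + (12, 5). λ = (5 - 15)/(12 - 16) ≡ 9/15 mod 19. 15⁻¹ ≡ 14 (mod 19) since 15·14 = 210 ≡ 1, so λ ≡ 12.
  x = λ² - 16 - 12 = 144 - 28 ≡ 2; y = λ·(16 - 2) - 15 ≡ 1. → (2, 1)
6P: (2, 1) + (12, 5). λ = (5 - 1)/(12 - 2) ≡ 4/10 mod 19. 10⁻¹ ≡ 2 (mod 19), so λ ≡ 8.
  x = λ² - 2 - 12 = 64 - 14 ≡ 12; y = λ·(2 - 12) - 1 ≡ 14. → (12, 14)
7P: (12, 14) + (12, 5): same x and y₁ ≡ -y₂, so the sum is the point at infinity.
7P = the point at infinity, so the order is 7.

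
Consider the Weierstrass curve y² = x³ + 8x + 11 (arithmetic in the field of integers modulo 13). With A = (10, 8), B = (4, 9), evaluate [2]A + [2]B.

(10, 5)

First 2A:
Repeated addition: build up to 2A.
2A: tangent at (10, 8): λ = (3·10² + 8)/(2·8) ≡ 9/3. 3⁻¹ ≡ 9 (mod 13), so λ ≡ 9·9 ≡ 3.
  x = λ² - 10 - 10 = 9 - 20 ≡ 2; y = λ·(10 - 2) - 8 ≡ 3. → (2, 3)
2A = (2, 3).
Next 2B:
Repeated addition: build up to 2B.
2B: tangent at (4, 9): λ = (3·4² + 8)/(2·9) ≡ 4/5. 5⁻¹ ≡ 8 (mod 13) since 5·8 = 40 ≡ 1, so λ ≡ 4·8 ≡ 6.
  x = λ² - 4 - 4 = 36 - 8 ≡ 2; y = λ·(4 - 2) - 9 ≡ 3. → (2, 3)
2B = (2, 3).
Finally 2A + 2B:
tangent at (2, 3): λ = (3·2² + 8)/(2·3) ≡ 7/6. 6⁻¹ ≡ 11 (mod 13), so λ ≡ 7·11 ≡ 12.
  x = λ² - 2 - 2 = 144 - 4 ≡ 10; y = λ·(2 - 10) - 3 ≡ 5. → (10, 5)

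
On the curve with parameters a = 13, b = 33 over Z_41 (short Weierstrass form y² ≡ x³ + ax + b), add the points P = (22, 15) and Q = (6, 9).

(22, 15) + (6, 9). λ = (9 - 15)/(6 - 22) ≡ 35/25 mod 41. 25⁻¹ ≡ 23 (mod 41) since 25·23 = 575 ≡ 1, so λ ≡ 26.
  x = λ² - 22 - 6 = 676 - 28 ≡ 33; y = λ·(22 - 33) - 15 ≡ 27. → (33, 27)

(33, 27)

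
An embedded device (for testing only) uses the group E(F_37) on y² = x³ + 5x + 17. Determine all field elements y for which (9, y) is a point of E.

x³ + 5x + 17 = 791 ≡ 14 (mod 37).
14 is a non-residue mod 37; no y exists.

none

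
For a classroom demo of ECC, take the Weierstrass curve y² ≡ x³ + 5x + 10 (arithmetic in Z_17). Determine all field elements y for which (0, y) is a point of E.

x³ + 5x + 10 = 10 ≡ 10 (mod 17).
10 is a non-residue mod 17; no y exists.

none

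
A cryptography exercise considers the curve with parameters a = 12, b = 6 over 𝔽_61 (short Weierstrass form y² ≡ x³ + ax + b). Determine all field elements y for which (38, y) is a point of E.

x³ + 12x + 6 = 55334 ≡ 7 (mod 61).
7 is a non-residue mod 61; no y exists.

none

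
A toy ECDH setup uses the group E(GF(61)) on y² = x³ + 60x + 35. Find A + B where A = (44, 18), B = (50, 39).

(44, 18) + (50, 39). λ = (39 - 18)/(50 - 44) ≡ 21/6 mod 61. 6⁻¹ ≡ 51 (mod 61), so λ ≡ 34.
  x = λ² - 44 - 50 = 1156 - 94 ≡ 25; y = λ·(44 - 25) - 18 ≡ 18. → (25, 18)

(25, 18)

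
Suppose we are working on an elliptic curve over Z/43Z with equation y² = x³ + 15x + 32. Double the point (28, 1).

tangent at (28, 1): λ = (3·28² + 15)/(2·1) ≡ 2/2. 2⁻¹ ≡ 22 (mod 43) since 2·22 = 44 ≡ 1, so λ ≡ 2·22 ≡ 1.
  x = λ² - 28 - 28 = 1 - 56 ≡ 31; y = λ·(28 - 31) - 1 ≡ 39. → (31, 39)

(31, 39)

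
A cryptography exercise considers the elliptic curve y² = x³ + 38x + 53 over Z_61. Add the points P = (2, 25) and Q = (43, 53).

(2, 25) + (43, 53). λ = (53 - 25)/(43 - 2) ≡ 28/41 mod 61. 41⁻¹ ≡ 3 (mod 61), so λ ≡ 23.
  x = λ² - 2 - 43 = 529 - 45 ≡ 57; y = λ·(2 - 57) - 25 ≡ 52. → (57, 52)

(57, 52)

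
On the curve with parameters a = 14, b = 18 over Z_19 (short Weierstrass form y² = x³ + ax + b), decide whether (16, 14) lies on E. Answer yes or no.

yes

y² = 14² ≡ 6; x³ + 14x + 18 = 4338 ≡ 6 (mod 19). 6 = 6.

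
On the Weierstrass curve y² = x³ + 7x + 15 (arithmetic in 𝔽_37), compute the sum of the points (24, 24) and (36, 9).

(4, 25)

(24, 24) + (36, 9). λ = (9 - 24)/(36 - 24) ≡ 22/12 mod 37. 12⁻¹ ≡ 34 (mod 37), so λ ≡ 8.
  x = λ² - 24 - 36 = 64 - 60 ≡ 4; y = λ·(24 - 4) - 24 ≡ 25. → (4, 25)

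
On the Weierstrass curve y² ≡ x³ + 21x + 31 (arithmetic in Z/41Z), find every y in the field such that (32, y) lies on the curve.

none

x³ + 21x + 31 = 33471 ≡ 15 (mod 41).
15 is a non-residue mod 41; no y exists.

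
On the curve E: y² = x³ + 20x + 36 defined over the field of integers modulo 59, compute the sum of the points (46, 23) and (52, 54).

(9, 1)

(46, 23) + (52, 54). λ = (54 - 23)/(52 - 46) ≡ 31/6 mod 59. 6⁻¹ ≡ 10 (mod 59) since 6·10 = 60 ≡ 1, so λ ≡ 15.
  x = λ² - 46 - 52 = 225 - 98 ≡ 9; y = λ·(46 - 9) - 23 ≡ 1. → (9, 1)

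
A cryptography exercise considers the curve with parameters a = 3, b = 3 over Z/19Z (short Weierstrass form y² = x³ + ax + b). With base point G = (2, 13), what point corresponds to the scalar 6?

Double-and-add on 6 = (110)₂. Start with G = (2, 13) for the leading 1-bit.
double: tangent at (2, 13): λ = (3·2² + 3)/(2·13) ≡ 15/7. 7⁻¹ ≡ 11 (mod 19), so λ ≡ 15·11 ≡ 13.
  x = λ² - 2 - 2 = 169 - 4 ≡ 13; y = λ·(2 - 13) - 13 ≡ 15. → (13, 15)
add G: (13, 15) + (2, 13). λ = (13 - 15)/(2 - 13) ≡ 17/8 mod 19. 8⁻¹ ≡ 12 (mod 19), so λ ≡ 14.
  x = λ² - 13 - 2 = 196 - 15 ≡ 10; y = λ·(13 - 10) - 15 ≡ 8. → (10, 8)
double: tangent at (10, 8): λ = (3·10² + 3)/(2·8) ≡ 18/16. 16⁻¹ ≡ 6 (mod 19), so λ ≡ 18·6 ≡ 13.
  x = λ² - 10 - 10 = 169 - 20 ≡ 16; y = λ·(10 - 16) - 8 ≡ 9. → (16, 9)

(16, 9)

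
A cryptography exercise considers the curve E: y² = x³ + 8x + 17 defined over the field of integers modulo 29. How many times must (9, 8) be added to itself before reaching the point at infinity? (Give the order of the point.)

7

2P: tangent at (9, 8): λ = (3·9² + 8)/(2·8) ≡ 19/16. 16⁻¹ ≡ 20 (mod 29), so λ ≡ 19·20 ≡ 3.
  x = λ² - 9 - 9 = 9 - 18 ≡ 20; y = λ·(9 - 20) - 8 ≡ 17. → (20, 17)
3P: (20, 17) + (9, 8). λ = (8 - 17)/(9 - 20) ≡ 20/18 mod 29. 18⁻¹ ≡ 21 (mod 29), so λ ≡ 14.
  x = λ² - 20 - 9 = 196 - 29 ≡ 22; y = λ·(20 - 22) - 17 ≡ 13. → (22, 13)
4P: (22, 13) + (9, 8). λ = (8 - 13)/(9 - 22) ≡ 24/16 mod 29. 16⁻¹ ≡ 20 (mod 29), so λ ≡ 16.
  x = λ² - 22 - 9 = 256 - 31 ≡ 22; y = λ·(22 - 22) - 13 ≡ 16. → (22, 16)
5P: (22, 16) + (9, 8). λ = (8 - 16)/(9 - 22) ≡ 21/16 mod 29. 16⁻¹ ≡ 20 (mod 29) since 16·20 = 320 ≡ 1, so λ ≡ 14.
  x = λ² - 22 - 9 = 196 - 31 ≡ 20; y = λ·(22 - 20) - 16 ≡ 12. → (20, 12)
6P: (20, 12) + (9, 8). λ = (8 - 12)/(9 - 20) ≡ 25/18 mod 29. 18⁻¹ ≡ 21 (mod 29), so λ ≡ 3.
  x = λ² - 20 - 9 = 9 - 29 ≡ 9; y = λ·(20 - 9) - 12 ≡ 21. → (9, 21)
7P: (9, 21) + (9, 8): same x and y₁ ≡ -y₂, so the sum is the point at infinity.
7P = the point at infinity, so the order is 7.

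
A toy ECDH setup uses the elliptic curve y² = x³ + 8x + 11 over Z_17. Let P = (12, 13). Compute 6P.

(11, 6)

Double-and-add on 6 = (110)₂. Start with P = (12, 13) for the leading 1-bit.
double: tangent at (12, 13): λ = (3·12² + 8)/(2·13) ≡ 15/9. 9⁻¹ ≡ 2 (mod 17), so λ ≡ 15·2 ≡ 13.
  x = λ² - 12 - 12 = 169 - 24 ≡ 9; y = λ·(12 - 9) - 13 ≡ 9. → (9, 9)
add P: (9, 9) + (12, 13). λ = (13 - 9)/(12 - 9) ≡ 4/3 mod 17. 3⁻¹ ≡ 6 (mod 17) since 3·6 = 18 ≡ 1, so λ ≡ 7.
  x = λ² - 9 - 12 = 49 - 21 ≡ 11; y = λ·(9 - 11) - 9 ≡ 11. → (11, 11)
double: tangent at (11, 11): λ = (3·11² + 8)/(2·11) ≡ 14/5. 5⁻¹ ≡ 7 (mod 17) since 5·7 = 35 ≡ 1, so λ ≡ 14·7 ≡ 13.
  x = λ² - 11 - 11 = 169 - 22 ≡ 11; y = λ·(11 - 11) - 11 ≡ 6. → (11, 6)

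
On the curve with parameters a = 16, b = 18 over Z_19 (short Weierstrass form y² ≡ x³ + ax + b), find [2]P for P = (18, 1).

tangent at (18, 1): λ = (3·18² + 16)/(2·1) ≡ 0/2. 2⁻¹ ≡ 10 (mod 19) since 2·10 = 20 ≡ 1, so λ ≡ 0·10 ≡ 0.
  x = λ² - 18 - 18 = 0 - 36 ≡ 2; y = λ·(18 - 2) - 1 ≡ 18. → (2, 18)

(2, 18)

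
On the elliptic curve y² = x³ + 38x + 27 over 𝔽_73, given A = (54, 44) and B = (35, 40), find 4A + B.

(58, 30)

First 4A:
Double-and-add on 4 = (100)₂. Start with A = (54, 44) for the leading 1-bit.
double: tangent at (54, 44): λ = (3·54² + 38)/(2·44) ≡ 26/15. 15⁻¹ ≡ 39 (mod 73), so λ ≡ 26·39 ≡ 65.
  x = λ² - 54 - 54 = 4225 - 108 ≡ 29; y = λ·(54 - 29) - 44 ≡ 48. → (29, 48)
double: tangent at (29, 48): λ = (3·29² + 38)/(2·48) ≡ 6/23. 23⁻¹ ≡ 54 (mod 73), so λ ≡ 6·54 ≡ 32.
  x = λ² - 29 - 29 = 1024 - 58 ≡ 17; y = λ·(29 - 17) - 48 ≡ 44. → (17, 44)
4A = (17, 44).
Finally 4A + B:
(17, 44) + (35, 40). λ = (40 - 44)/(35 - 17) ≡ 69/18 mod 73. 18⁻¹ ≡ 69 (mod 73), so λ ≡ 16.
  x = λ² - 17 - 35 = 256 - 52 ≡ 58; y = λ·(17 - 58) - 44 ≡ 30. → (58, 30)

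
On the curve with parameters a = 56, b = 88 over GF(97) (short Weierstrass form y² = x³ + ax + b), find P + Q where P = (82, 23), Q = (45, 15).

(82, 23) + (45, 15). λ = (15 - 23)/(45 - 82) ≡ 89/60 mod 97. 60⁻¹ ≡ 76 (mod 97) since 60·76 = 4560 ≡ 1, so λ ≡ 71.
  x = λ² - 82 - 45 = 5041 - 127 ≡ 64; y = λ·(82 - 64) - 23 ≡ 91. → (64, 91)

(64, 91)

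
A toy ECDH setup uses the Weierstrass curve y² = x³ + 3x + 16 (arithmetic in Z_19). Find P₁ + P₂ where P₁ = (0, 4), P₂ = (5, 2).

(0, 4) + (5, 2). λ = (2 - 4)/(5 - 0) ≡ 17/5 mod 19. 5⁻¹ ≡ 4 (mod 19), so λ ≡ 11.
  x = λ² - 0 - 5 = 121 - 5 ≡ 2; y = λ·(0 - 2) - 4 ≡ 12. → (2, 12)

(2, 12)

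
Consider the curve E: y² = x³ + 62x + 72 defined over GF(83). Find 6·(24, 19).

Write P = (24, 19).
Repeated addition: build up to 6P.
2P: tangent at (24, 19): λ = (3·24² + 62)/(2·19) ≡ 47/38. 38⁻¹ ≡ 59 (mod 83), so λ ≡ 47·59 ≡ 34.
  x = λ² - 24 - 24 = 1156 - 48 ≡ 29; y = λ·(24 - 29) - 19 ≡ 60. → (29, 60)
3P: (29, 60) + (24, 19). λ = (19 - 60)/(24 - 29) ≡ 42/78 mod 83. 78⁻¹ ≡ 33 (mod 83), so λ ≡ 58.
  x = λ² - 29 - 24 = 3364 - 53 ≡ 74; y = λ·(29 - 74) - 60 ≡ 69. → (74, 69)
4P: (74, 69) + (24, 19). λ = (19 - 69)/(24 - 74) ≡ 33/33 mod 83. 33⁻¹ ≡ 78 (mod 83) since 33·78 = 2574 ≡ 1, so λ ≡ 1.
  x = λ² - 74 - 24 = 1 - 98 ≡ 69; y = λ·(74 - 69) - 69 ≡ 19. → (69, 19)
5P: (69, 19) + (24, 19). λ = (19 - 19)/(24 - 69) ≡ 0/38 mod 83. 38⁻¹ ≡ 59 (mod 83), so λ ≡ 0.
  x = λ² - 69 - 24 = 0 - 93 ≡ 73; y = λ·(69 - 73) - 19 ≡ 64. → (73, 64)
6P: (73, 64) + (24, 19). λ = (19 - 64)/(24 - 73) ≡ 38/34 mod 83. 34⁻¹ ≡ 22 (mod 83) since 34·22 = 748 ≡ 1, so λ ≡ 6.
  x = λ² - 73 - 24 = 36 - 97 ≡ 22; y = λ·(73 - 22) - 64 ≡ 76. → (22, 76)

(22, 76)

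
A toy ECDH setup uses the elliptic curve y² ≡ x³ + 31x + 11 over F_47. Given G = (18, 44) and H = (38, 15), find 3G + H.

First 3G:
Repeated addition: build up to 3G.
2G: tangent at (18, 44): λ = (3·18² + 31)/(2·44) ≡ 16/41. 41⁻¹ ≡ 39 (mod 47) since 41·39 = 1599 ≡ 1, so λ ≡ 16·39 ≡ 13.
  x = λ² - 18 - 18 = 169 - 36 ≡ 39; y = λ·(18 - 39) - 44 ≡ 12. → (39, 12)
3G: (39, 12) + (18, 44). λ = (44 - 12)/(18 - 39) ≡ 32/26 mod 47. 26⁻¹ ≡ 38 (mod 47), so λ ≡ 41.
  x = λ² - 39 - 18 = 1681 - 57 ≡ 26; y = λ·(39 - 26) - 12 ≡ 4. → (26, 4)
3G = (26, 4).
Finally 3G + H:
(26, 4) + (38, 15). λ = (15 - 4)/(38 - 26) ≡ 11/12 mod 47. 12⁻¹ ≡ 4 (mod 47), so λ ≡ 44.
  x = λ² - 26 - 38 = 1936 - 64 ≡ 39; y = λ·(26 - 39) - 4 ≡ 35. → (39, 35)

(39, 35)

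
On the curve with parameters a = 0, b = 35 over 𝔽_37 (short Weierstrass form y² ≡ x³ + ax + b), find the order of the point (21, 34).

7

2P: tangent at (21, 34): λ = (3·21² + 0)/(2·34) ≡ 28/31. 31⁻¹ ≡ 6 (mod 37), so λ ≡ 28·6 ≡ 20.
  x = λ² - 21 - 21 = 400 - 42 ≡ 25; y = λ·(21 - 25) - 34 ≡ 34. → (25, 34)
3P: (25, 34) + (21, 34). λ = (34 - 34)/(21 - 25) ≡ 0/33 mod 37. 33⁻¹ ≡ 9 (mod 37) since 33·9 = 297 ≡ 1, so λ ≡ 0.
  x = λ² - 25 - 21 = 0 - 46 ≡ 28; y = λ·(25 - 28) - 34 ≡ 3. → (28, 3)
4P: (28, 3) + (21, 34). λ = (34 - 3)/(21 - 28) ≡ 31/30 mod 37. 30⁻¹ ≡ 21 (mod 37) since 30·21 = 630 ≡ 1, so λ ≡ 22.
  x = λ² - 28 - 21 = 484 - 49 ≡ 28; y = λ·(28 - 28) - 3 ≡ 34. → (28, 34)
5P: (28, 34) + (21, 34). λ = (34 - 34)/(21 - 28) ≡ 0/30 mod 37. 30⁻¹ ≡ 21 (mod 37), so λ ≡ 0.
  x = λ² - 28 - 21 = 0 - 49 ≡ 25; y = λ·(28 - 25) - 34 ≡ 3. → (25, 3)
6P: (25, 3) + (21, 34). λ = (34 - 3)/(21 - 25) ≡ 31/33 mod 37. 33⁻¹ ≡ 9 (mod 37) since 33·9 = 297 ≡ 1, so λ ≡ 20.
  x = λ² - 25 - 21 = 400 - 46 ≡ 21; y = λ·(25 - 21) - 3 ≡ 3. → (21, 3)
7P: (21, 3) + (21, 34): same x and y₁ ≡ -y₂, so the sum is the point at infinity.
7P = the point at infinity, so the order is 7.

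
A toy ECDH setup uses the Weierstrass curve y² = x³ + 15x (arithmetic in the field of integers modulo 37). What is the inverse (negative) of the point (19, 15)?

-(19, 15) = (19, -15 mod 37) = (19, 22).

(19, 22)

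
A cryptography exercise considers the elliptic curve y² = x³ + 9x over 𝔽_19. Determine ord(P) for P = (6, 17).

10

2P: tangent at (6, 17): λ = (3·6² + 9)/(2·17) ≡ 3/15. 15⁻¹ ≡ 14 (mod 19), so λ ≡ 3·14 ≡ 4.
  x = λ² - 6 - 6 = 16 - 12 ≡ 4; y = λ·(6 - 4) - 17 ≡ 10. → (4, 10)
3P: (4, 10) + (6, 17). λ = (17 - 10)/(6 - 4) ≡ 7/2 mod 19. 2⁻¹ ≡ 10 (mod 19), so λ ≡ 13.
  x = λ² - 4 - 6 = 169 - 10 ≡ 7; y = λ·(4 - 7) - 10 ≡ 8. → (7, 8)
4P: (7, 8) + (6, 17). λ = (17 - 8)/(6 - 7) ≡ 9/18 mod 19. 18⁻¹ ≡ 18 (mod 19) since 18·18 = 324 ≡ 1, so λ ≡ 10.
  x = λ² - 7 - 6 = 100 - 13 ≡ 11; y = λ·(7 - 11) - 8 ≡ 9. → (11, 9)
5P: (11, 9) + (6, 17). λ = (17 - 9)/(6 - 11) ≡ 8/14 mod 19. 14⁻¹ ≡ 15 (mod 19), so λ ≡ 6.
  x = λ² - 11 - 6 = 36 - 17 ≡ 0; y = λ·(11 - 0) - 9 ≡ 0. → (0, 0)
6P: (0, 0) + (6, 17). λ = (17 - 0)/(6 - 0) ≡ 17/6 mod 19. 6⁻¹ ≡ 16 (mod 19) since 6·16 = 96 ≡ 1, so λ ≡ 6.
  x = λ² - 0 - 6 = 36 - 6 ≡ 11; y = λ·(0 - 11) - 0 ≡ 10. → (11, 10)
7P: (11, 10) + (6, 17). λ = (17 - 10)/(6 - 11) ≡ 7/14 mod 19. 14⁻¹ ≡ 15 (mod 19), so λ ≡ 10.
  x = λ² - 11 - 6 = 100 - 17 ≡ 7; y = λ·(11 - 7) - 10 ≡ 11. → (7, 11)
8P: (7, 11) + (6, 17). λ = (17 - 11)/(6 - 7) ≡ 6/18 mod 19. 18⁻¹ ≡ 18 (mod 19), so λ ≡ 13.
  x = λ² - 7 - 6 = 169 - 13 ≡ 4; y = λ·(7 - 4) - 11 ≡ 9. → (4, 9)
9P: (4, 9) + (6, 17). λ = (17 - 9)/(6 - 4) ≡ 8/2 mod 19. 2⁻¹ ≡ 10 (mod 19) since 2·10 = 20 ≡ 1, so λ ≡ 4.
  x = λ² - 4 - 6 = 16 - 10 ≡ 6; y = λ·(4 - 6) - 9 ≡ 2. → (6, 2)
10P: (6, 2) + (6, 17): same x and y₁ ≡ -y₂, so the sum is the point at infinity.
10P = the point at infinity, so the order is 10.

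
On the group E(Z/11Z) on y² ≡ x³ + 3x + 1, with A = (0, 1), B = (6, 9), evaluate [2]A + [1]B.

First 2A:
Repeated addition: build up to 2A.
2A: tangent at (0, 1): λ = (3·0² + 3)/(2·1) ≡ 3/2. 2⁻¹ ≡ 6 (mod 11), so λ ≡ 3·6 ≡ 7.
  x = λ² - 0 - 0 = 49 - 0 ≡ 5; y = λ·(0 - 5) - 1 ≡ 8. → (5, 8)
2A = (5, 8).
Finally 2A + B:
(5, 8) + (6, 9). λ = (9 - 8)/(6 - 5) ≡ 1/1 mod 11. 1⁻¹ ≡ 1 (mod 11), so λ ≡ 1.
  x = λ² - 5 - 6 = 1 - 11 ≡ 1; y = λ·(5 - 1) - 8 ≡ 7. → (1, 7)

(1, 7)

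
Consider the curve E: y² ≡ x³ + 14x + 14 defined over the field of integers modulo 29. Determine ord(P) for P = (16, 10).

2P: tangent at (16, 10): λ = (3·16² + 14)/(2·10) ≡ 28/20. 20⁻¹ ≡ 16 (mod 29), so λ ≡ 28·16 ≡ 13.
  x = λ² - 16 - 16 = 169 - 32 ≡ 21; y = λ·(16 - 21) - 10 ≡ 12. → (21, 12)
3P: (21, 12) + (16, 10). λ = (10 - 12)/(16 - 21) ≡ 27/24 mod 29. 24⁻¹ ≡ 23 (mod 29) since 24·23 = 552 ≡ 1, so λ ≡ 12.
  x = λ² - 21 - 16 = 144 - 37 ≡ 20; y = λ·(21 - 20) - 12 ≡ 0. → (20, 0)
4P: (20, 0) + (16, 10). λ = (10 - 0)/(16 - 20) ≡ 10/25 mod 29. 25⁻¹ ≡ 7 (mod 29) since 25·7 = 175 ≡ 1, so λ ≡ 12.
  x = λ² - 20 - 16 = 144 - 36 ≡ 21; y = λ·(20 - 21) - 0 ≡ 17. → (21, 17)
5P: (21, 17) + (16, 10). λ = (10 - 17)/(16 - 21) ≡ 22/24 mod 29. 24⁻¹ ≡ 23 (mod 29), so λ ≡ 13.
  x = λ² - 21 - 16 = 169 - 37 ≡ 16; y = λ·(21 - 16) - 17 ≡ 19. → (16, 19)
6P: (16, 19) + (16, 10): same x and y₁ ≡ -y₂, so the sum is O.
6P = O, so the order is 6.

6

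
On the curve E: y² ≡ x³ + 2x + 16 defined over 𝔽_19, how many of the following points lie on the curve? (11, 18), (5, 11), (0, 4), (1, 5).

2

(11, 18): 18² ≡ 1, rhs ≡ 1 → on.
(5, 11): 11² ≡ 7, rhs ≡ 18 → off.
(0, 4): 4² ≡ 16, rhs ≡ 16 → on.
(1, 5): 5² ≡ 6, rhs ≡ 0 → off.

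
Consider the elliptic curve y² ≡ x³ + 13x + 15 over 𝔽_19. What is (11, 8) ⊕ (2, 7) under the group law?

(11, 8) + (2, 7). λ = (7 - 8)/(2 - 11) ≡ 18/10 mod 19. 10⁻¹ ≡ 2 (mod 19), so λ ≡ 17.
  x = λ² - 11 - 2 = 289 - 13 ≡ 10; y = λ·(11 - 10) - 8 ≡ 9. → (10, 9)

(10, 9)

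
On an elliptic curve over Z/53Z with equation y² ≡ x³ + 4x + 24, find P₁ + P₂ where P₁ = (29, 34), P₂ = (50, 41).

(33, 0)

(29, 34) + (50, 41). λ = (41 - 34)/(50 - 29) ≡ 7/21 mod 53. 21⁻¹ ≡ 48 (mod 53), so λ ≡ 18.
  x = λ² - 29 - 50 = 324 - 79 ≡ 33; y = λ·(29 - 33) - 34 ≡ 0. → (33, 0)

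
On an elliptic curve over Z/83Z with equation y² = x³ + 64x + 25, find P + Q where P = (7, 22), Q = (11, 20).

(3, 59)

(7, 22) + (11, 20). λ = (20 - 22)/(11 - 7) ≡ 81/4 mod 83. 4⁻¹ ≡ 21 (mod 83), so λ ≡ 41.
  x = λ² - 7 - 11 = 1681 - 18 ≡ 3; y = λ·(7 - 3) - 22 ≡ 59. → (3, 59)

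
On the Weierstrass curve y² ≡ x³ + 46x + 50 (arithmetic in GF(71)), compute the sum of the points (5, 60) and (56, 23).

(42, 10)

(5, 60) + (56, 23). λ = (23 - 60)/(56 - 5) ≡ 34/51 mod 71. 51⁻¹ ≡ 39 (mod 71), so λ ≡ 48.
  x = λ² - 5 - 56 = 2304 - 61 ≡ 42; y = λ·(5 - 42) - 60 ≡ 10. → (42, 10)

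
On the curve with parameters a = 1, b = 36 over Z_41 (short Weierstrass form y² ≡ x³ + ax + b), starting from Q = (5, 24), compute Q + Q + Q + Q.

(10, 29)

Repeated addition: build up to 4Q.
2Q: tangent at (5, 24): λ = (3·5² + 1)/(2·24) ≡ 35/7. 7⁻¹ ≡ 6 (mod 41) since 7·6 = 42 ≡ 1, so λ ≡ 35·6 ≡ 5.
  x = λ² - 5 - 5 = 25 - 10 ≡ 15; y = λ·(5 - 15) - 24 ≡ 8. → (15, 8)
3Q: (15, 8) + (5, 24). λ = (24 - 8)/(5 - 15) ≡ 16/31 mod 41. 31⁻¹ ≡ 4 (mod 41), so λ ≡ 23.
  x = λ² - 15 - 5 = 529 - 20 ≡ 17; y = λ·(15 - 17) - 8 ≡ 28. → (17, 28)
4Q: (17, 28) + (5, 24). λ = (24 - 28)/(5 - 17) ≡ 37/29 mod 41. 29⁻¹ ≡ 17 (mod 41), so λ ≡ 14.
  x = λ² - 17 - 5 = 196 - 22 ≡ 10; y = λ·(17 - 10) - 28 ≡ 29. → (10, 29)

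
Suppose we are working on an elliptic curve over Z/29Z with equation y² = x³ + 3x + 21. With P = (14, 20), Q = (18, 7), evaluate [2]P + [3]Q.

First 2P:
Repeated addition: build up to 2P.
2P: tangent at (14, 20): λ = (3·14² + 3)/(2·20) ≡ 11/11. 11⁻¹ ≡ 8 (mod 29), so λ ≡ 11·8 ≡ 1.
  x = λ² - 14 - 14 = 1 - 28 ≡ 2; y = λ·(14 - 2) - 20 ≡ 21. → (2, 21)
2P = (2, 21).
Next 3Q:
Repeated addition: build up to 3Q.
2Q: tangent at (18, 7): λ = (3·18² + 3)/(2·7) ≡ 18/14. 14⁻¹ ≡ 27 (mod 29), so λ ≡ 18·27 ≡ 22.
  x = λ² - 18 - 18 = 484 - 36 ≡ 13; y = λ·(18 - 13) - 7 ≡ 16. → (13, 16)
3Q: (13, 16) + (18, 7). λ = (7 - 16)/(18 - 13) ≡ 20/5 mod 29. 5⁻¹ ≡ 6 (mod 29) since 5·6 = 30 ≡ 1, so λ ≡ 4.
  x = λ² - 13 - 18 = 16 - 31 ≡ 14; y = λ·(13 - 14) - 16 ≡ 9. → (14, 9)
3Q = (14, 9).
Finally 2P + 3Q:
(2, 21) + (14, 9). λ = (9 - 21)/(14 - 2) ≡ 17/12 mod 29. 12⁻¹ ≡ 17 (mod 29), so λ ≡ 28.
  x = λ² - 2 - 14 = 784 - 16 ≡ 14; y = λ·(2 - 14) - 21 ≡ 20. → (14, 20)

(14, 20)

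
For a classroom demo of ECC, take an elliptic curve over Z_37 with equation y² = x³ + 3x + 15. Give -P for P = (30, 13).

(30, 24)

-(30, 13) = (30, -13 mod 37) = (30, 24).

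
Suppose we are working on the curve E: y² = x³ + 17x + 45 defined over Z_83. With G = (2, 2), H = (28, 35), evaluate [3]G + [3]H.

(64, 1)

First 3G:
Repeated addition: build up to 3G.
2G: tangent at (2, 2): λ = (3·2² + 17)/(2·2) ≡ 29/4. 4⁻¹ ≡ 21 (mod 83), so λ ≡ 29·21 ≡ 28.
  x = λ² - 2 - 2 = 784 - 4 ≡ 33; y = λ·(2 - 33) - 2 ≡ 43. → (33, 43)
3G: (33, 43) + (2, 2). λ = (2 - 43)/(2 - 33) ≡ 42/52 mod 83. 52⁻¹ ≡ 8 (mod 83), so λ ≡ 4.
  x = λ² - 33 - 2 = 16 - 35 ≡ 64; y = λ·(33 - 64) - 43 ≡ 82. → (64, 82)
3G = (64, 82).
Next 3H:
Repeated addition: build up to 3H.
2H: tangent at (28, 35): λ = (3·28² + 17)/(2·35) ≡ 45/70. 70⁻¹ ≡ 51 (mod 83), so λ ≡ 45·51 ≡ 54.
  x = λ² - 28 - 28 = 2916 - 56 ≡ 38; y = λ·(28 - 38) - 35 ≡ 6. → (38, 6)
3H: (38, 6) + (28, 35). λ = (35 - 6)/(28 - 38) ≡ 29/73 mod 83. 73⁻¹ ≡ 58 (mod 83) since 73·58 = 4234 ≡ 1, so λ ≡ 22.
  x = λ² - 38 - 28 = 484 - 66 ≡ 3; y = λ·(38 - 3) - 6 ≡ 17. → (3, 17)
3H = (3, 17).
Finally 3G + 3H:
(64, 82) + (3, 17). λ = (17 - 82)/(3 - 64) ≡ 18/22 mod 83. 22⁻¹ ≡ 34 (mod 83), so λ ≡ 31.
  x = λ² - 64 - 3 = 961 - 67 ≡ 64; y = λ·(64 - 64) - 82 ≡ 1. → (64, 1)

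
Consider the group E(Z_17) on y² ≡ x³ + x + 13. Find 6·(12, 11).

Write Q = (12, 11).
Repeated addition: build up to 6Q.
2Q: tangent at (12, 11): λ = (3·12² + 1)/(2·11) ≡ 8/5. 5⁻¹ ≡ 7 (mod 17), so λ ≡ 8·7 ≡ 5.
  x = λ² - 12 - 12 = 25 - 24 ≡ 1; y = λ·(12 - 1) - 11 ≡ 10. → (1, 10)
3Q: (1, 10) + (12, 11). λ = (11 - 10)/(12 - 1) ≡ 1/11 mod 17. 11⁻¹ ≡ 14 (mod 17), so λ ≡ 14.
  x = λ² - 1 - 12 = 196 - 13 ≡ 13; y = λ·(1 - 13) - 10 ≡ 9. → (13, 9)
4Q: (13, 9) + (12, 11). λ = (11 - 9)/(12 - 13) ≡ 2/16 mod 17. 16⁻¹ ≡ 16 (mod 17), so λ ≡ 15.
  x = λ² - 13 - 12 = 225 - 25 ≡ 13; y = λ·(13 - 13) - 9 ≡ 8. → (13, 8)
5Q: (13, 8) + (12, 11). λ = (11 - 8)/(12 - 13) ≡ 3/16 mod 17. 16⁻¹ ≡ 16 (mod 17), so λ ≡ 14.
  x = λ² - 13 - 12 = 196 - 25 ≡ 1; y = λ·(13 - 1) - 8 ≡ 7. → (1, 7)
6Q: (1, 7) + (12, 11). λ = (11 - 7)/(12 - 1) ≡ 4/11 mod 17. 11⁻¹ ≡ 14 (mod 17) since 11·14 = 154 ≡ 1, so λ ≡ 5.
  x = λ² - 1 - 12 = 25 - 13 ≡ 12; y = λ·(1 - 12) - 7 ≡ 6. → (12, 6)

(12, 6)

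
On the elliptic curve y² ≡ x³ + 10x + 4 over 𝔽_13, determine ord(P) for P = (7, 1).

2P: tangent at (7, 1): λ = (3·7² + 10)/(2·1) ≡ 1/2. 2⁻¹ ≡ 7 (mod 13), so λ ≡ 1·7 ≡ 7.
  x = λ² - 7 - 7 = 49 - 14 ≡ 9; y = λ·(7 - 9) - 1 ≡ 11. → (9, 11)
3P: (9, 11) + (7, 1). λ = (1 - 11)/(7 - 9) ≡ 3/11 mod 13. 11⁻¹ ≡ 6 (mod 13) since 11·6 = 66 ≡ 1, so λ ≡ 5.
  x = λ² - 9 - 7 = 25 - 16 ≡ 9; y = λ·(9 - 9) - 11 ≡ 2. → (9, 2)
4P: (9, 2) + (7, 1). λ = (1 - 2)/(7 - 9) ≡ 12/11 mod 13. 11⁻¹ ≡ 6 (mod 13), so λ ≡ 7.
  x = λ² - 9 - 7 = 49 - 16 ≡ 7; y = λ·(9 - 7) - 2 ≡ 12. → (7, 12)
5P: (7, 12) + (7, 1): same x and y₁ ≡ -y₂, so the sum is the point at infinity.
5P = the point at infinity, so the order is 5.

5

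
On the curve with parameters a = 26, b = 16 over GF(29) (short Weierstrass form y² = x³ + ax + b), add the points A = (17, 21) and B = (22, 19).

(18, 20)

(17, 21) + (22, 19). λ = (19 - 21)/(22 - 17) ≡ 27/5 mod 29. 5⁻¹ ≡ 6 (mod 29) since 5·6 = 30 ≡ 1, so λ ≡ 17.
  x = λ² - 17 - 22 = 289 - 39 ≡ 18; y = λ·(17 - 18) - 21 ≡ 20. → (18, 20)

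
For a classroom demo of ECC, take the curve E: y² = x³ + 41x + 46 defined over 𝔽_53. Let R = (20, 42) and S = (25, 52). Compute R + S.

(12, 27)

(20, 42) + (25, 52). λ = (52 - 42)/(25 - 20) ≡ 10/5 mod 53. 5⁻¹ ≡ 32 (mod 53), so λ ≡ 2.
  x = λ² - 20 - 25 = 4 - 45 ≡ 12; y = λ·(20 - 12) - 42 ≡ 27. → (12, 27)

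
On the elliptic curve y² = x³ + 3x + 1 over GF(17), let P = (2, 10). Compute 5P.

Repeated addition: build up to 5P.
2P: tangent at (2, 10): λ = (3·2² + 3)/(2·10) ≡ 15/3. 3⁻¹ ≡ 6 (mod 17) since 3·6 = 18 ≡ 1, so λ ≡ 15·6 ≡ 5.
  x = λ² - 2 - 2 = 25 - 4 ≡ 4; y = λ·(2 - 4) - 10 ≡ 14. → (4, 14)
3P: (4, 14) + (2, 10). λ = (10 - 14)/(2 - 4) ≡ 13/15 mod 17. 15⁻¹ ≡ 8 (mod 17), so λ ≡ 2.
  x = λ² - 4 - 2 = 4 - 6 ≡ 15; y = λ·(4 - 15) - 14 ≡ 15. → (15, 15)
4P: (15, 15) + (2, 10). λ = (10 - 15)/(2 - 15) ≡ 12/4 mod 17. 4⁻¹ ≡ 13 (mod 17), so λ ≡ 3.
  x = λ² - 15 - 2 = 9 - 17 ≡ 9; y = λ·(15 - 9) - 15 ≡ 3. → (9, 3)
5P: (9, 3) + (2, 10). λ = (10 - 3)/(2 - 9) ≡ 7/10 mod 17. 10⁻¹ ≡ 12 (mod 17) since 10·12 = 120 ≡ 1, so λ ≡ 16.
  x = λ² - 9 - 2 = 256 - 11 ≡ 7; y = λ·(9 - 7) - 3 ≡ 12. → (7, 12)

(7, 12)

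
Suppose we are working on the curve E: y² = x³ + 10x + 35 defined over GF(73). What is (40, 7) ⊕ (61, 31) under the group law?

(40, 7) + (61, 31). λ = (31 - 7)/(61 - 40) ≡ 24/21 mod 73. 21⁻¹ ≡ 7 (mod 73) since 21·7 = 147 ≡ 1, so λ ≡ 22.
  x = λ² - 40 - 61 = 484 - 101 ≡ 18; y = λ·(40 - 18) - 7 ≡ 39. → (18, 39)

(18, 39)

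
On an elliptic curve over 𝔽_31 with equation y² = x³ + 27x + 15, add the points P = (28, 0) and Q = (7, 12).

(21, 27)

(28, 0) + (7, 12). λ = (12 - 0)/(7 - 28) ≡ 12/10 mod 31. 10⁻¹ ≡ 28 (mod 31) since 10·28 = 280 ≡ 1, so λ ≡ 26.
  x = λ² - 28 - 7 = 676 - 35 ≡ 21; y = λ·(28 - 21) - 0 ≡ 27. → (21, 27)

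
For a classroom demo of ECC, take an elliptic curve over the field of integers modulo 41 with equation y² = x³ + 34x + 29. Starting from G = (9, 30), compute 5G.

Double-and-add on 5 = (101)₂. Start with G = (9, 30) for the leading 1-bit.
double: tangent at (9, 30): λ = (3·9² + 34)/(2·30) ≡ 31/19. 19⁻¹ ≡ 13 (mod 41) since 19·13 = 247 ≡ 1, so λ ≡ 31·13 ≡ 34.
  x = λ² - 9 - 9 = 1156 - 18 ≡ 31; y = λ·(9 - 31) - 30 ≡ 1. → (31, 1)
double: tangent at (31, 1): λ = (3·31² + 34)/(2·1) ≡ 6/2. 2⁻¹ ≡ 21 (mod 41), so λ ≡ 6·21 ≡ 3.
  x = λ² - 31 - 31 = 9 - 62 ≡ 29; y = λ·(31 - 29) - 1 ≡ 5. → (29, 5)
add G: (29, 5) + (9, 30). λ = (30 - 5)/(9 - 29) ≡ 25/21 mod 41. 21⁻¹ ≡ 2 (mod 41), so λ ≡ 9.
  x = λ² - 29 - 9 = 81 - 38 ≡ 2; y = λ·(29 - 2) - 5 ≡ 33. → (2, 33)

(2, 33)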